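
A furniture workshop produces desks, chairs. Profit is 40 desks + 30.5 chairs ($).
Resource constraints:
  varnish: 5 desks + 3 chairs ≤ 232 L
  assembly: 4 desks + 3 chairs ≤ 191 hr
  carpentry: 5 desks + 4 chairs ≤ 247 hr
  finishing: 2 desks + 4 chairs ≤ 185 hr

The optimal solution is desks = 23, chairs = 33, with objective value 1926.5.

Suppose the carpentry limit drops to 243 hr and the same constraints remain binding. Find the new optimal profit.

1918.5

At the optimum: varnish uses 214 of 232 (slack = 18); assembly uses 191 of 191 (binding); carpentry uses 247 of 247 (binding); finishing uses 178 of 185 (slack = 7).
Since varnish, finishing are not tight, their duals are 0.
The binding rows give the dual system: 4·y_assembly + 5·y_carpentry = 40 and 3·y_assembly + 4·y_carpentry = 30.5.
Solving: y_assembly = 7.5, y_carpentry = 2.
Δz = y_carpentry·Δb = 2 × (-4) = -8, so new z* = 1926.5 − 8 = 1918.5.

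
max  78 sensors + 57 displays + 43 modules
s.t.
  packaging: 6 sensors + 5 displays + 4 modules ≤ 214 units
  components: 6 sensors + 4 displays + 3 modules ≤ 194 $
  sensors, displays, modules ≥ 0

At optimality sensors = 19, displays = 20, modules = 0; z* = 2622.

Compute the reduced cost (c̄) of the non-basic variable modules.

Both packaging and components are binding at x*.
Dual feasibility on the basic columns requires 6·y_packaging + 6·y_components = 78, 5·y_packaging + 4·y_components = 57.
Solving: y_packaging = 5, y_components = 8.
Reduced cost of modules: c₃ − yᵀa₃ = 43 − (5·4 + 8·3) = 43 − 44 = -1.

-1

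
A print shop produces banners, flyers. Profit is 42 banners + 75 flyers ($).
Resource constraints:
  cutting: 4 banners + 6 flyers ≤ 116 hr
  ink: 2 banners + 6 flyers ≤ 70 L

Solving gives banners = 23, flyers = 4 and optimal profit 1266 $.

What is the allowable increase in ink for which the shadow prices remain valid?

46

Binding constraints: cutting, ink. The basis is B = [[4,6],[2,6]] with det 12.
Per unit increase in ink, x* moves by d = (-0.5, 0.3333).
The basis stays optimal until banners reaches 0; allowable increase = 46 L.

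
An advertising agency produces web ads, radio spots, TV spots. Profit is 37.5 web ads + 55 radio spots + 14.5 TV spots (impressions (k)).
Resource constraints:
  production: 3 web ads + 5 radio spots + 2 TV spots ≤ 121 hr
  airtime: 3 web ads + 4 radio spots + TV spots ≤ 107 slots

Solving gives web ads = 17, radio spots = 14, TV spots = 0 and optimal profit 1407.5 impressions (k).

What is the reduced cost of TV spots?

Check each constraint at x*: production 121/121 (tight); airtime 107/107 (tight).
From A_Bᵀ y = c: 3·y_production + 3·y_airtime = 37.5; 5·y_production + 4·y_airtime = 55.
→ y_production = 5 and y_airtime = 7.5.
Reduced cost of TV spots: c₃ − yᵀa₃ = 14.5 − (5·2 + 7.5·1) = 14.5 − 17.5 = -3.

-3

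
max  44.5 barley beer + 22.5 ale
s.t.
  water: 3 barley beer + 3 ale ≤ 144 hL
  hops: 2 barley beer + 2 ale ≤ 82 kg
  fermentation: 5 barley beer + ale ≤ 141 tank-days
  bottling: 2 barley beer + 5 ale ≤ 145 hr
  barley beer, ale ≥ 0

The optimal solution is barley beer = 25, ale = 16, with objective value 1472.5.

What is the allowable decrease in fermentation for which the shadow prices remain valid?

Binding constraints: hops, fermentation. The basis is B = [[2,2],[5,1]] with det -8.
Per unit decrease in fermentation, x* moves by d = (-0.25, 0.25).
The basis stays optimal until bottling becomes binding; allowable decrease = 20 tank-days.

20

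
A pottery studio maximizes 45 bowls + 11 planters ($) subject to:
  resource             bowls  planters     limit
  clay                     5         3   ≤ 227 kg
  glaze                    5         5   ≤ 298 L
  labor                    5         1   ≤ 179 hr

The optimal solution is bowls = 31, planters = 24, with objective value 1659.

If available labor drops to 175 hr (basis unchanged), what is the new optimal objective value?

1627

Binding: clay and labor. Non-binding: glaze (23 unused).
Slack constraints have shadow price 0 (complementary slackness).
Dual feasibility on the basic columns requires 5·y_clay + 5·y_labor = 45, 3·y_clay + 1·y_labor = 11.
This yields shadow prices y_clay = 1, y_labor = 8.
Δz = y_labor·Δb = 8 × (-4) = -32, so new z* = 1659 − 32 = 1627.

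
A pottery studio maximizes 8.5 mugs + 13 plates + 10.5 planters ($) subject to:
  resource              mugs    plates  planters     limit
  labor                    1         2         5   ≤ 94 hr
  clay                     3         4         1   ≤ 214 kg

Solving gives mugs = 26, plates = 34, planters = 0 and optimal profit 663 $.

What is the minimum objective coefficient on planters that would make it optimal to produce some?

14.5

Both labor and clay are binding at x*.
Dual feasibility on the basic columns requires 1·y_labor + 3·y_clay = 8.5, 2·y_labor + 4·y_clay = 13.
This yields shadow prices y_labor = 2.5, y_clay = 2.
planters enters the basis when its profit ≥ yᵀa₃ = 2.5·5 + 2·1 = 14.5.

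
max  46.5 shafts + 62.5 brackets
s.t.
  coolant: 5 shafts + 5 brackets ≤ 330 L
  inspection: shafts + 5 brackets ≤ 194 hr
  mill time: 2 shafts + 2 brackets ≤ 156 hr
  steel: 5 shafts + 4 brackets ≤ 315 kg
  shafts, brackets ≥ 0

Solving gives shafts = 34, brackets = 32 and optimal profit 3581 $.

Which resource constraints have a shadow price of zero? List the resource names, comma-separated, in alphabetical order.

mill time, steel

coolant: 330/330 (binding)
inspection: 194/194 (binding)
mill time: 132/156 (slack 24)
steel: 298/315 (slack 17)
By complementary slackness, a constraint with positive slack has shadow price 0 → mill time, steel.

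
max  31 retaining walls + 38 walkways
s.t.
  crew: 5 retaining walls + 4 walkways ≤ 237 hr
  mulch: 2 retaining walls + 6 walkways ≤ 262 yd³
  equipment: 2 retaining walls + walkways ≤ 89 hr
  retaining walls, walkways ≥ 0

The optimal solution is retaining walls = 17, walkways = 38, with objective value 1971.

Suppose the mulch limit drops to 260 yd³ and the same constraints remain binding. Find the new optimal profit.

Check each constraint at x*: crew 237/237 (tight); mulch 262/262 (tight); equipment 72/89 (slack 17).
Slack constraints have shadow price 0 (complementary slackness).
The binding rows give the dual system: 5·y_crew + 2·y_mulch = 31 and 4·y_crew + 6·y_mulch = 38.
→ y_crew = 5 and y_mulch = 3.
Δz = y_mulch·Δb = 3 × (-2) = -6, so new z* = 1971 − 6 = 1965.

1965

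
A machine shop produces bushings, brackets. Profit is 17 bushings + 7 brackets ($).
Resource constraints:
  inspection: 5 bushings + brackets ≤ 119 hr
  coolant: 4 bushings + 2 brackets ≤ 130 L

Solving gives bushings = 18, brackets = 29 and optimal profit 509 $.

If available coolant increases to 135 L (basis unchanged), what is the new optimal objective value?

524

Both inspection and coolant are binding at x*.
From A_Bᵀ y = c: 5·y_inspection + 4·y_coolant = 17; 1·y_inspection + 2·y_coolant = 7.
→ y_inspection = 1 and y_coolant = 3.
Δz = y_coolant·Δb = 3 × (5) = 15, so new z* = 509 + 15 = 524.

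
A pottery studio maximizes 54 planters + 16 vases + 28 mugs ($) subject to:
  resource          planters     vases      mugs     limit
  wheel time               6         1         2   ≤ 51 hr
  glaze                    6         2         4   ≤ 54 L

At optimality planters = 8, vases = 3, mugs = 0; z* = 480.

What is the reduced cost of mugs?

Check each constraint at x*: wheel time 51/51 (tight); glaze 54/54 (tight).
From A_Bᵀ y = c: 6·y_wheel time + 6·y_glaze = 54; 1·y_wheel time + 2·y_glaze = 16.
Solving: y_wheel time = 2, y_glaze = 7.
Reduced cost of mugs: c₃ − yᵀa₃ = 28 − (2·2 + 7·4) = 28 − 32 = -4.

-4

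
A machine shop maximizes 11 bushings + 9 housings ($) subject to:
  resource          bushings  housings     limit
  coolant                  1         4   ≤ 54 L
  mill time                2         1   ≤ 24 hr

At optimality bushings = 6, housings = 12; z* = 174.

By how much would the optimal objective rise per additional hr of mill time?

Both coolant and mill time are binding at x*.
The binding rows give the dual system: 1·y_coolant + 2·y_mill time = 11 and 4·y_coolant + 1·y_mill time = 9.
Solving: y_coolant = 1, y_mill time = 5.
Shadow price of mill time = 5.

5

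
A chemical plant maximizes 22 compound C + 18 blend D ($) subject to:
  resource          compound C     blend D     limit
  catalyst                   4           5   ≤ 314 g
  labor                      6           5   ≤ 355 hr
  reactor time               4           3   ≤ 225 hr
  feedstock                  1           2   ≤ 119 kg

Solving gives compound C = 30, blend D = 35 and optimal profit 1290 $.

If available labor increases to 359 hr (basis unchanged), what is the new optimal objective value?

1302

Binding: labor and reactor time. Non-binding: catalyst (19 unused), feedstock (19 unused).
Slack constraints have shadow price 0 (complementary slackness).
The binding rows give the dual system: 6·y_labor + 4·y_reactor time = 22 and 5·y_labor + 3·y_reactor time = 18.
This yields shadow prices y_labor = 3, y_reactor time = 1.
Δz = y_labor·Δb = 3 × (4) = 12, so new z* = 1290 + 12 = 1302.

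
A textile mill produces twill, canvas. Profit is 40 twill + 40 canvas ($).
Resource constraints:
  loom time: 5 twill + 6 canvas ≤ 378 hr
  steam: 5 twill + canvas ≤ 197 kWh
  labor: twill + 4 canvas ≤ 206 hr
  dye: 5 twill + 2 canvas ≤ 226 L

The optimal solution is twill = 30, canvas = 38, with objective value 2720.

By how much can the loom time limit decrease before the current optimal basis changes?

36

Binding constraints: loom time, dye. The basis is B = [[5,6],[5,2]] with det -20.
Per unit decrease in loom time, x* moves by d = (0.1, -0.25).
The basis stays optimal until steam becomes binding; allowable decrease = 36 hr.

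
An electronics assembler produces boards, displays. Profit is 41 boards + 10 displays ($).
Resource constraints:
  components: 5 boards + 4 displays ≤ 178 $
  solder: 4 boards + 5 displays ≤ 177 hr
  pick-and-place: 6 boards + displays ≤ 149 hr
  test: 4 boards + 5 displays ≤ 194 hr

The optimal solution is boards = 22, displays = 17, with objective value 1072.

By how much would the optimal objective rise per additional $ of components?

At the optimum: components uses 178 of 178 (binding); solder uses 173 of 177 (slack = 4); pick-and-place uses 149 of 149 (binding); test uses 173 of 194 (slack = 21).
Slack constraints have shadow price 0 (complementary slackness).
The binding rows give the dual system: 5·y_components + 6·y_pick-and-place = 41 and 4·y_components + 1·y_pick-and-place = 10.
→ y_components = 1 and y_pick-and-place = 6.
Shadow price of components = 1.

1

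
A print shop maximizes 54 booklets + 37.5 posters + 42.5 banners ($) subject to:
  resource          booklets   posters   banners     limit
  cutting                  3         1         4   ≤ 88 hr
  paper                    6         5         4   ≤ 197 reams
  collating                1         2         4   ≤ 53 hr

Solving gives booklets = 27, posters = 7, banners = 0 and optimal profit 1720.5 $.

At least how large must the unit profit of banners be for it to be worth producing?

46

At the optimum: cutting uses 88 of 88 (binding); paper uses 197 of 197 (binding); collating uses 41 of 53 (slack = 12).
By complementary slackness, y = 0 for the non-binding constraint.
From A_Bᵀ y = c: 3·y_cutting + 6·y_paper = 54; 1·y_cutting + 5·y_paper = 37.5.
Solving: y_cutting = 5, y_paper = 6.5.
banners enters the basis when its profit ≥ yᵀa₃ = 5·4 + 6.5·4 = 46.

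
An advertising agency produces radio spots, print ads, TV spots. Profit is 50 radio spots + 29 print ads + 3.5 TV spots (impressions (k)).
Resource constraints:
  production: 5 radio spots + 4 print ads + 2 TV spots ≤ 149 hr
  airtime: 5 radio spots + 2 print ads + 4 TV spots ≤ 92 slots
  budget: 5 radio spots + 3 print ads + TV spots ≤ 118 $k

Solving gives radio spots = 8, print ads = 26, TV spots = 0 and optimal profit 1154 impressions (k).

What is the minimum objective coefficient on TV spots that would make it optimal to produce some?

Binding: airtime and budget. Non-binding: production (5 unused).
Since production is not tight, its dual is 0.
Dual feasibility on the basic columns requires 5·y_airtime + 5·y_budget = 50, 2·y_airtime + 3·y_budget = 29.
Solving: y_airtime = 1, y_budget = 9.
TV spots enters the basis when its profit ≥ yᵀa₃ = 1·4 + 9·1 = 13.

13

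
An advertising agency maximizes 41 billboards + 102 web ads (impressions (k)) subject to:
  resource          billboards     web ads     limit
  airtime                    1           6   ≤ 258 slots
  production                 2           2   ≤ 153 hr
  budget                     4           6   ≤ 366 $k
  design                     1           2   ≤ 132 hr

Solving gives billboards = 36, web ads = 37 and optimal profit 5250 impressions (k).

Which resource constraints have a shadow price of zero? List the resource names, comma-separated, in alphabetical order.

design, production

airtime: 258/258 (binding)
production: 146/153 (slack 7)
budget: 366/366 (binding)
design: 110/132 (slack 22)
By complementary slackness, a constraint with positive slack has shadow price 0 → design, production.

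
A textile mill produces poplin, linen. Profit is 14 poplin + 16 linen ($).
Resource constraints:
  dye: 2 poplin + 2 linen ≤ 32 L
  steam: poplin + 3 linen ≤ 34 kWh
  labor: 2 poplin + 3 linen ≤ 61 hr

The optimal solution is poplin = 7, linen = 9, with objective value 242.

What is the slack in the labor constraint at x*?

20

labor used = 2·7 + 3·9 = 41; slack = 61 − 41 = 20.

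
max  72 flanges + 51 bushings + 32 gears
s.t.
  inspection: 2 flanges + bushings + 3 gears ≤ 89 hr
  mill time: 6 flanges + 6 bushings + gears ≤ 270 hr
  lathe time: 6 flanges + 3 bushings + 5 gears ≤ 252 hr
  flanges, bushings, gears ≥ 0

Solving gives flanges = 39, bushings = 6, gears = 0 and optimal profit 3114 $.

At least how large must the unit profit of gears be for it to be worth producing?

40

Check each constraint at x*: inspection 84/89 (slack 5); mill time 270/270 (tight); lathe time 252/252 (tight).
Since inspection is not tight, its dual is 0.
From A_Bᵀ y = c: 6·y_mill time + 6·y_lathe time = 72; 6·y_mill time + 3·y_lathe time = 51.
→ y_mill time = 5 and y_lathe time = 7.
gears enters the basis when its profit ≥ yᵀa₃ = 5·1 + 7·5 = 40.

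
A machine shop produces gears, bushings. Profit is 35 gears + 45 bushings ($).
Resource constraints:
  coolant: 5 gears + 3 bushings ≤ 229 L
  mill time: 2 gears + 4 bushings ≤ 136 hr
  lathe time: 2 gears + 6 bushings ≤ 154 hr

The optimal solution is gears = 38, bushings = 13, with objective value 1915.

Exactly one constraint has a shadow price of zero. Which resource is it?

mill time

coolant: 229/229 (binding)
mill time: 128/136 (slack 8)
lathe time: 154/154 (binding)
By complementary slackness, a constraint with positive slack has shadow price 0 → mill time.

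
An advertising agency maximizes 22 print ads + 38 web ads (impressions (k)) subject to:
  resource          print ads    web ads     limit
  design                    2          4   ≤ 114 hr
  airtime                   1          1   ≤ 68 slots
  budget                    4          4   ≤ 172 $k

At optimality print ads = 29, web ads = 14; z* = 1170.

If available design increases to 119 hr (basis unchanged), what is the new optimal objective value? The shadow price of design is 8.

Δb = 5, so new z* = 1170 + (8)·(5) = 1170 + 40 = 1210.

1210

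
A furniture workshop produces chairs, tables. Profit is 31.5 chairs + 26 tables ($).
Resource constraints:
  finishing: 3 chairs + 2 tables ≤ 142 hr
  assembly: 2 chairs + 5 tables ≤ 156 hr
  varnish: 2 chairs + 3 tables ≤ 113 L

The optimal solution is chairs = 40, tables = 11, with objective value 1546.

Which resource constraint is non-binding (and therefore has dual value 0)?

assembly

finishing: 142/142 (binding)
assembly: 135/156 (slack 21)
varnish: 113/113 (binding)
By complementary slackness, a constraint with positive slack has shadow price 0 → assembly.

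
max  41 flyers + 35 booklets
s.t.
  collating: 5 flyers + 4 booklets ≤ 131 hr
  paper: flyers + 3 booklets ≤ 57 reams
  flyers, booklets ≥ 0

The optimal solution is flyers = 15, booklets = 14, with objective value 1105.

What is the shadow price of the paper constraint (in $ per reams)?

At the optimum: collating uses 131 of 131 (binding); paper uses 57 of 57 (binding).
From A_Bᵀ y = c: 5·y_collating + 1·y_paper = 41; 4·y_collating + 3·y_paper = 35.
This yields shadow prices y_collating = 8, y_paper = 1.
Shadow price of paper = 1.

1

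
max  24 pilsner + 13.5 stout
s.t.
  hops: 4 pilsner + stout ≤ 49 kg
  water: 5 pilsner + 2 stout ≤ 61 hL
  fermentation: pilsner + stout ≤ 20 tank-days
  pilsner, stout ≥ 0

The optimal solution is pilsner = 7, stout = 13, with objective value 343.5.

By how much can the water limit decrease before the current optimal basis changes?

21

Binding constraints: water, fermentation. The basis is B = [[5,2],[1,1]] with det 3.
Per unit decrease in water, x* moves by d = (-0.3333, 0.3333).
The basis stays optimal until pilsner reaches 0; allowable decrease = 21 hL.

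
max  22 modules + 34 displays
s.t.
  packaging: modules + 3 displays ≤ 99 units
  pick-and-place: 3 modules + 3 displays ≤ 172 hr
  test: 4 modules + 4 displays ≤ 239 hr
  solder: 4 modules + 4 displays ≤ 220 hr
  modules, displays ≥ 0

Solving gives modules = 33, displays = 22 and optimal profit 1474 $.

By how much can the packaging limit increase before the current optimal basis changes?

Binding constraints: packaging, solder. The basis is B = [[1,3],[4,4]] with det -8.
Per unit increase in packaging, x* moves by d = (-0.5, 0.5).
The basis stays optimal until modules reaches 0; allowable increase = 66 units.

66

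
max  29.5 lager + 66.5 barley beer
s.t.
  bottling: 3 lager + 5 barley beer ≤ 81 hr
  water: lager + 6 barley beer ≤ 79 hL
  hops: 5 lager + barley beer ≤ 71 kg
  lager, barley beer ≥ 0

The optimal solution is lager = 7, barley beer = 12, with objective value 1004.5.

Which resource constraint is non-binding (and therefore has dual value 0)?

bottling: 81/81 (binding)
water: 79/79 (binding)
hops: 47/71 (slack 24)
By complementary slackness, a constraint with positive slack has shadow price 0 → hops.

hops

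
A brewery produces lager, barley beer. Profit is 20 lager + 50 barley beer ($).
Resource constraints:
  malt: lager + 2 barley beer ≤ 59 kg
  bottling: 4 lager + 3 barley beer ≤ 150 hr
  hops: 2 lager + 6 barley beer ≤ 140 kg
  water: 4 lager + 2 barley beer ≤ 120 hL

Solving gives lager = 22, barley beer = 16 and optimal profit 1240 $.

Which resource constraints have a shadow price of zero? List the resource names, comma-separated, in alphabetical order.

bottling, malt

malt: 54/59 (slack 5)
bottling: 136/150 (slack 14)
hops: 140/140 (binding)
water: 120/120 (binding)
By complementary slackness, a constraint with positive slack has shadow price 0 → bottling, malt.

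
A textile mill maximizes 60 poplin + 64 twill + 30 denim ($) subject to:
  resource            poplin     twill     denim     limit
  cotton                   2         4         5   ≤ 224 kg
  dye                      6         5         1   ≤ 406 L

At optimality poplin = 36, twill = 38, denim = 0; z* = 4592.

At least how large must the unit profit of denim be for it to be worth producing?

At the optimum: cotton uses 224 of 224 (binding); dye uses 406 of 406 (binding).
From A_Bᵀ y = c: 2·y_cotton + 6·y_dye = 60; 4·y_cotton + 5·y_dye = 64.
This yields shadow prices y_cotton = 6, y_dye = 8.
denim enters the basis when its profit ≥ yᵀa₃ = 6·5 + 8·1 = 38.

38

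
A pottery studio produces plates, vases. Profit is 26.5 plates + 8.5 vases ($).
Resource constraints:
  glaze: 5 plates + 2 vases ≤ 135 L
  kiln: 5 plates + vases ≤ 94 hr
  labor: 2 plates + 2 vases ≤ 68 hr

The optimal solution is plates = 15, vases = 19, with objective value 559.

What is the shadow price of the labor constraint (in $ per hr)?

Binding: kiln and labor. Non-binding: glaze (22 unused).
Slack constraints have shadow price 0 (complementary slackness).
The binding rows give the dual system: 5·y_kiln + 2·y_labor = 26.5 and 1·y_kiln + 2·y_labor = 8.5.
Solving: y_kiln = 4.5, y_labor = 2.
Shadow price of labor = 2.

2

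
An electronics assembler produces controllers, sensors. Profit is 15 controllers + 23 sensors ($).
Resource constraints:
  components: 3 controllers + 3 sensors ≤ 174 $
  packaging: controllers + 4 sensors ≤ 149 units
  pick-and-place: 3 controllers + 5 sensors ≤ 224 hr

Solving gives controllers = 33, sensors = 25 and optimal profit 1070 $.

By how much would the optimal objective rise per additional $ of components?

1

At the optimum: components uses 174 of 174 (binding); packaging uses 133 of 149 (slack = 16); pick-and-place uses 224 of 224 (binding).
By complementary slackness, y = 0 for the non-binding constraint.
The binding rows give the dual system: 3·y_components + 3·y_pick-and-place = 15 and 3·y_components + 5·y_pick-and-place = 23.
This yields shadow prices y_components = 1, y_pick-and-place = 4.
Shadow price of components = 1.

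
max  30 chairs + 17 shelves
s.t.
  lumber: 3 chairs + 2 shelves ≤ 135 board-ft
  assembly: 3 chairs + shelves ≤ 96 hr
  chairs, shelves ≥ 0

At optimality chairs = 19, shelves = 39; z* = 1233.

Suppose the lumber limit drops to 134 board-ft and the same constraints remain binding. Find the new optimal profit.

1226

At the optimum: lumber uses 135 of 135 (binding); assembly uses 96 of 96 (binding).
From A_Bᵀ y = c: 3·y_lumber + 3·y_assembly = 30; 2·y_lumber + 1·y_assembly = 17.
This yields shadow prices y_lumber = 7, y_assembly = 3.
Δz = y_lumber·Δb = 7 × (-1) = -7, so new z* = 1233 − 7 = 1226.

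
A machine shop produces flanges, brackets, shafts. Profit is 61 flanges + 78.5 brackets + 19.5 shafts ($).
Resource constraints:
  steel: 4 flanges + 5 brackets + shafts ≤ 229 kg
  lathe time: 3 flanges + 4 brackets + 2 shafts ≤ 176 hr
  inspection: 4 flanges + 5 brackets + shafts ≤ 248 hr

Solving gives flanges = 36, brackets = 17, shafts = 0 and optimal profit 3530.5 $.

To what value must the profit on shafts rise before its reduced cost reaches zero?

26.5

At the optimum: steel uses 229 of 229 (binding); lathe time uses 176 of 176 (binding); inspection uses 229 of 248 (slack = 19).
Slack constraints have shadow price 0 (complementary slackness).
The binding rows give the dual system: 4·y_steel + 3·y_lathe time = 61 and 5·y_steel + 4·y_lathe time = 78.5.
Solving: y_steel = 8.5, y_lathe time = 9.
shafts enters the basis when its profit ≥ yᵀa₃ = 8.5·1 + 9·2 = 26.5.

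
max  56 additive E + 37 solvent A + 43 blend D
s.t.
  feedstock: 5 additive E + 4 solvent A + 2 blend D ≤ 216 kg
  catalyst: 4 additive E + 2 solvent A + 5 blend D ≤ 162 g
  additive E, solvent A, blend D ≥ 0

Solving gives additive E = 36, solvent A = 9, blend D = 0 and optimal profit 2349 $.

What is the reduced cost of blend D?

-1.5

Both feedstock and catalyst are binding at x*.
The binding rows give the dual system: 5·y_feedstock + 4·y_catalyst = 56 and 4·y_feedstock + 2·y_catalyst = 37.
→ y_feedstock = 6 and y_catalyst = 6.5.
Reduced cost of blend D: c₃ − yᵀa₃ = 43 − (6·2 + 6.5·5) = 43 − 44.5 = -1.5.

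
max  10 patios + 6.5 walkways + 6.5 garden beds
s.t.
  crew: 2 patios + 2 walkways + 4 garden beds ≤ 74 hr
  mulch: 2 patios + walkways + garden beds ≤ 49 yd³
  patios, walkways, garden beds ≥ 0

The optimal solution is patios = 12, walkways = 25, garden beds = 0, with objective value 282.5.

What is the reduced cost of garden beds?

-3

Check each constraint at x*: crew 74/74 (tight); mulch 49/49 (tight).
Dual feasibility on the basic columns requires 2·y_crew + 2·y_mulch = 10, 2·y_crew + 1·y_mulch = 6.5.
→ y_crew = 1.5 and y_mulch = 3.5.
Reduced cost of garden beds: c₃ − yᵀa₃ = 6.5 − (1.5·4 + 3.5·1) = 6.5 − 9.5 = -3.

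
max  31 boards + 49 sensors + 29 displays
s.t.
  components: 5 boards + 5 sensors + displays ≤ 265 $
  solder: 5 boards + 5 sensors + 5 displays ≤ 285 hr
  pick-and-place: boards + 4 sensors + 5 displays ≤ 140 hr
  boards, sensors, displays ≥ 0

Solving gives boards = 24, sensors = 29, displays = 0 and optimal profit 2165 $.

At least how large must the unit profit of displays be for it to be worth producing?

Binding: components and pick-and-place. Non-binding: solder (20 unused).
By complementary slackness, y = 0 for the non-binding constraint.
The binding rows give the dual system: 5·y_components + 1·y_pick-and-place = 31 and 5·y_components + 4·y_pick-and-place = 49.
→ y_components = 5 and y_pick-and-place = 6.
displays enters the basis when its profit ≥ yᵀa₃ = 5·1 + 6·5 = 35.

35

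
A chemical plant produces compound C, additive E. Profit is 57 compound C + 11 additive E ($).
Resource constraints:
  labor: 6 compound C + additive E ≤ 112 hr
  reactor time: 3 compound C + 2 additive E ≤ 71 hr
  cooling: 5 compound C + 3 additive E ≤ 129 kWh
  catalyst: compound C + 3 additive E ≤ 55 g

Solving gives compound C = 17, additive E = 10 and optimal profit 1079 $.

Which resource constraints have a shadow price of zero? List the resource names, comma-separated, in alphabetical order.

labor: 112/112 (binding)
reactor time: 71/71 (binding)
cooling: 115/129 (slack 14)
catalyst: 47/55 (slack 8)
By complementary slackness, a constraint with positive slack has shadow price 0 → catalyst, cooling.

catalyst, cooling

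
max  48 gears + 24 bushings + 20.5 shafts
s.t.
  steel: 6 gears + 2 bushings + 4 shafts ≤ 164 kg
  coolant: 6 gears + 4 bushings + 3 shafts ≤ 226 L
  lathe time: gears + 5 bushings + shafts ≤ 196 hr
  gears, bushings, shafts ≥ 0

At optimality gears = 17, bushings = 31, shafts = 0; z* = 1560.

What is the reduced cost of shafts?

At the optimum: steel uses 164 of 164 (binding); coolant uses 226 of 226 (binding); lathe time uses 172 of 196 (slack = 24).
Since lathe time is not tight, its dual is 0.
From A_Bᵀ y = c: 6·y_steel + 6·y_coolant = 48; 2·y_steel + 4·y_coolant = 24.
Solving: y_steel = 4, y_coolant = 4.
Reduced cost of shafts: c₃ − yᵀa₃ = 20.5 − (4·4 + 4·3) = 20.5 − 28 = -7.5.

-7.5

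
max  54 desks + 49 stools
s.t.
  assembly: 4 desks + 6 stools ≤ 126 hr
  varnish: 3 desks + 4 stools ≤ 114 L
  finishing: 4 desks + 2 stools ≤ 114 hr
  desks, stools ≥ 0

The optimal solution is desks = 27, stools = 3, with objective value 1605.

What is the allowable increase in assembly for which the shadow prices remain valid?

Binding constraints: assembly, finishing. The basis is B = [[4,6],[4,2]] with det -16.
Per unit increase in assembly, x* moves by d = (-0.125, 0.25).
The basis stays optimal until varnish becomes binding; allowable increase = 33.6 hr.

33.6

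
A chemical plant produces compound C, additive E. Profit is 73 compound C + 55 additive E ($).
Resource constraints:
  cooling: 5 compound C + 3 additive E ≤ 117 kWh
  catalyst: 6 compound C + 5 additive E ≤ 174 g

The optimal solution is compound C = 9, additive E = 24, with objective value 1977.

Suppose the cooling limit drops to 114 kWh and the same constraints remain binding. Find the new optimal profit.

1962

Check each constraint at x*: cooling 117/117 (tight); catalyst 174/174 (tight).
The binding rows give the dual system: 5·y_cooling + 6·y_catalyst = 73 and 3·y_cooling + 5·y_catalyst = 55.
Solving: y_cooling = 5, y_catalyst = 8.
Δz = y_cooling·Δb = 5 × (-3) = -15, so new z* = 1977 − 15 = 1962.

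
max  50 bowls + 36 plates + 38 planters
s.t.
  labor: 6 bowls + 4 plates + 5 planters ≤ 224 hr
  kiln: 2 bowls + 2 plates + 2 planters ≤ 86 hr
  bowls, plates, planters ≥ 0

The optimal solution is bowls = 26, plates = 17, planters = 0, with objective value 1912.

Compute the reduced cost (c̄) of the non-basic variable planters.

-5

Check each constraint at x*: labor 224/224 (tight); kiln 86/86 (tight).
The binding rows give the dual system: 6·y_labor + 2·y_kiln = 50 and 4·y_labor + 2·y_kiln = 36.
Solving: y_labor = 7, y_kiln = 4.
Reduced cost of planters: c₃ − yᵀa₃ = 38 − (7·5 + 4·2) = 38 − 43 = -5.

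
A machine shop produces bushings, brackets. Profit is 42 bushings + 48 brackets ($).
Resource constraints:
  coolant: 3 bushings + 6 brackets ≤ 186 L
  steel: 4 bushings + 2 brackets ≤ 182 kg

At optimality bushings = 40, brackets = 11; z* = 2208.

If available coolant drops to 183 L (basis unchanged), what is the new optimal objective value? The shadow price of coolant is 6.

Δb = -3, so new z* = 2208 + (6)·(-3) = 2208 − 18 = 2190.

2190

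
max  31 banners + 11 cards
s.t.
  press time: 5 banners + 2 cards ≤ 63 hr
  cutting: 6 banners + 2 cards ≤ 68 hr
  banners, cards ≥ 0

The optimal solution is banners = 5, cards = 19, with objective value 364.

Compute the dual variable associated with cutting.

3.5

Check each constraint at x*: press time 63/63 (tight); cutting 68/68 (tight).
Dual feasibility on the basic columns requires 5·y_press time + 6·y_cutting = 31, 2·y_press time + 2·y_cutting = 11.
Solving: y_press time = 2, y_cutting = 3.5.
Shadow price of cutting = 3.5.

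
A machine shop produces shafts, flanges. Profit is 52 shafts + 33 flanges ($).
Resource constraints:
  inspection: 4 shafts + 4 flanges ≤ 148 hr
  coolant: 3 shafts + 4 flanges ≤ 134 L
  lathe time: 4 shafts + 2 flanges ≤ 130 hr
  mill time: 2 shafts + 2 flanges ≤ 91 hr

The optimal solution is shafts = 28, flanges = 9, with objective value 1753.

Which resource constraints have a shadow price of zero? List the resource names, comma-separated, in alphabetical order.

coolant, mill time

inspection: 148/148 (binding)
coolant: 120/134 (slack 14)
lathe time: 130/130 (binding)
mill time: 74/91 (slack 17)
By complementary slackness, a constraint with positive slack has shadow price 0 → coolant, mill time.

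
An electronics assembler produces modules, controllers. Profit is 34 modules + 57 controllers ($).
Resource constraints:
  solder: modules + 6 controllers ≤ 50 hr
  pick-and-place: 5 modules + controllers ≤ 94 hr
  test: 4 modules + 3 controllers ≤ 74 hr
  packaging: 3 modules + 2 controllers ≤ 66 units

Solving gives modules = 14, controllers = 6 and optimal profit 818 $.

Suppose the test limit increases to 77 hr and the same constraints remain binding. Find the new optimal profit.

839

Binding: solder and test. Non-binding: pick-and-place (18 unused), packaging (12 unused).
Since pick-and-place, packaging are not tight, their duals are 0.
From A_Bᵀ y = c: 1·y_solder + 4·y_test = 34; 6·y_solder + 3·y_test = 57.
This yields shadow prices y_solder = 6, y_test = 7.
Δz = y_test·Δb = 7 × (3) = 21, so new z* = 818 + 21 = 839.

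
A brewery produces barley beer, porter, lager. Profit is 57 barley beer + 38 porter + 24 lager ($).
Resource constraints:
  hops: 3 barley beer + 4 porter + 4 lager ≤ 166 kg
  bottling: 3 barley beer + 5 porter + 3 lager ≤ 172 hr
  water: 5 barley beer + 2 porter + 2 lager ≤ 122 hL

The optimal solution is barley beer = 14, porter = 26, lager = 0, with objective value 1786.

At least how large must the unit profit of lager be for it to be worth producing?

30

Binding: bottling and water. Non-binding: hops (20 unused).
Since hops is not tight, its dual is 0.
From A_Bᵀ y = c: 3·y_bottling + 5·y_water = 57; 5·y_bottling + 2·y_water = 38.
This yields shadow prices y_bottling = 4, y_water = 9.
lager enters the basis when its profit ≥ yᵀa₃ = 4·3 + 9·2 = 30.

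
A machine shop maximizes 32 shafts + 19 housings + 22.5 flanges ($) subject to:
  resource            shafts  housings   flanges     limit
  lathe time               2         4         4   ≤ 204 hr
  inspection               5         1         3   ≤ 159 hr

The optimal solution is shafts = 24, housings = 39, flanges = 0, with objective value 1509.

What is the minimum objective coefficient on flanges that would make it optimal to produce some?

29

At the optimum: lathe time uses 204 of 204 (binding); inspection uses 159 of 159 (binding).
Dual feasibility on the basic columns requires 2·y_lathe time + 5·y_inspection = 32, 4·y_lathe time + 1·y_inspection = 19.
→ y_lathe time = 3.5 and y_inspection = 5.
flanges enters the basis when its profit ≥ yᵀa₃ = 3.5·4 + 5·3 = 29.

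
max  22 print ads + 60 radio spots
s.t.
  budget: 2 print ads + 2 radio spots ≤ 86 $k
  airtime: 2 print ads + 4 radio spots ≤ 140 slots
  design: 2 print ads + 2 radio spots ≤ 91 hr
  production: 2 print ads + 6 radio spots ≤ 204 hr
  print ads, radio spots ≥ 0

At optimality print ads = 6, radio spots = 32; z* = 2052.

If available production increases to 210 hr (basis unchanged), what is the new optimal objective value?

2100

Binding: airtime and production. Non-binding: budget (10 unused), design (15 unused).
By complementary slackness, y = 0 for the non-binding constraints.
The binding rows give the dual system: 2·y_airtime + 2·y_production = 22 and 4·y_airtime + 6·y_production = 60.
Solving: y_airtime = 3, y_production = 8.
Δz = y_production·Δb = 8 × (6) = 48, so new z* = 2052 + 48 = 2100.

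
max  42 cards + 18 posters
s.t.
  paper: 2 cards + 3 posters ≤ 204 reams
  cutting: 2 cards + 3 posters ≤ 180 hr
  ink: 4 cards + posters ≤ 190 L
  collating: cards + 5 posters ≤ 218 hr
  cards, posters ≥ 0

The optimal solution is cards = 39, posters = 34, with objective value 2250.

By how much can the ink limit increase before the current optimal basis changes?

170

Binding constraints: cutting, ink. The basis is B = [[2,3],[4,1]] with det -10.
Per unit increase in ink, x* moves by d = (0.3, -0.2).
The basis stays optimal until posters reaches 0; allowable increase = 170 L.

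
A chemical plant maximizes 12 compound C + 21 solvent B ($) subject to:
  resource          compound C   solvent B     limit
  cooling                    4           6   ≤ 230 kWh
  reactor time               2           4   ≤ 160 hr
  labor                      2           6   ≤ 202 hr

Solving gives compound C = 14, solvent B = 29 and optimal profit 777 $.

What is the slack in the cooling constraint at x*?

cooling used = 4·14 + 6·29 = 230; slack = 230 − 230 = 0.

0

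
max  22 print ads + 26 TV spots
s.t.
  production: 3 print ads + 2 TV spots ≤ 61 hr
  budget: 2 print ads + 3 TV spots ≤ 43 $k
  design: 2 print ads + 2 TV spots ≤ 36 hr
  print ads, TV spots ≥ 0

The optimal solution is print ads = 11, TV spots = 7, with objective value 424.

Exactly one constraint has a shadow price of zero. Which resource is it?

production

production: 47/61 (slack 14)
budget: 43/43 (binding)
design: 36/36 (binding)
By complementary slackness, a constraint with positive slack has shadow price 0 → production.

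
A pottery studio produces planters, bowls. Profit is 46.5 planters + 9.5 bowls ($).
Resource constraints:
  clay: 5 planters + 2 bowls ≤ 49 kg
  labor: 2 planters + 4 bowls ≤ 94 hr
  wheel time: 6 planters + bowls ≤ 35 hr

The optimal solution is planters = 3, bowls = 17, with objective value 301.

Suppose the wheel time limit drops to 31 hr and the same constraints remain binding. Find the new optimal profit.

At the optimum: clay uses 49 of 49 (binding); labor uses 74 of 94 (slack = 20); wheel time uses 35 of 35 (binding).
Since labor is not tight, its dual is 0.
From A_Bᵀ y = c: 5·y_clay + 6·y_wheel time = 46.5; 2·y_clay + 1·y_wheel time = 9.5.
This yields shadow prices y_clay = 1.5, y_wheel time = 6.5.
Δz = y_wheel time·Δb = 6.5 × (-4) = -26, so new z* = 301 − 26 = 275.

275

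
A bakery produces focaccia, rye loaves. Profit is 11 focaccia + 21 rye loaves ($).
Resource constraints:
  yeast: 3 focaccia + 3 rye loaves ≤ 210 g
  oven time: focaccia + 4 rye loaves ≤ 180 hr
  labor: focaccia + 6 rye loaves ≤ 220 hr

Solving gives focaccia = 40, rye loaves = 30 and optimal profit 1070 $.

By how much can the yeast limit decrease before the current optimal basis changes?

100

Binding constraints: yeast, labor. The basis is B = [[3,3],[1,6]] with det 15.
Per unit decrease in yeast, x* moves by d = (-0.4, 0.0667).
The basis stays optimal until focaccia reaches 0; allowable decrease = 100 g.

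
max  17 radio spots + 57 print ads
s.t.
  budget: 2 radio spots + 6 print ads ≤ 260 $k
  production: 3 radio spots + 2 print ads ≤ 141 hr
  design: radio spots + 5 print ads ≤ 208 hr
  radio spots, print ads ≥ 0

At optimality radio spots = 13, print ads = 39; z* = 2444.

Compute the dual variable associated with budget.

7

At the optimum: budget uses 260 of 260 (binding); production uses 117 of 141 (slack = 24); design uses 208 of 208 (binding).
By complementary slackness, y = 0 for the non-binding constraint.
Dual feasibility on the basic columns requires 2·y_budget + 1·y_design = 17, 6·y_budget + 5·y_design = 57.
Solving: y_budget = 7, y_design = 3.
Shadow price of budget = 7.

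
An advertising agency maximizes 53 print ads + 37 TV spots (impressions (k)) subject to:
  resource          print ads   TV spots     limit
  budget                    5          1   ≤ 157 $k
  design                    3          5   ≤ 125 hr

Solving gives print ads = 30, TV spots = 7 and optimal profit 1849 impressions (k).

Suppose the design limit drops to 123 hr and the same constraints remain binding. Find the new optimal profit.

1837

Check each constraint at x*: budget 157/157 (tight); design 125/125 (tight).
The binding rows give the dual system: 5·y_budget + 3·y_design = 53 and 1·y_budget + 5·y_design = 37.
→ y_budget = 7 and y_design = 6.
Δz = y_design·Δb = 6 × (-2) = -12, so new z* = 1849 − 12 = 1837.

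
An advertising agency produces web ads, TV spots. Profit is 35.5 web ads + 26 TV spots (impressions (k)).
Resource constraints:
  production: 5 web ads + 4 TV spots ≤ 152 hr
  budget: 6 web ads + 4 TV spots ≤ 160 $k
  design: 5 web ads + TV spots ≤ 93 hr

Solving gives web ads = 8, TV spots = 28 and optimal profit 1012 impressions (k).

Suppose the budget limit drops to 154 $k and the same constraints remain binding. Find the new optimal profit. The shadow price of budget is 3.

994

Δb = -6, so new z* = 1012 + (3)·(-6) = 1012 − 18 = 994.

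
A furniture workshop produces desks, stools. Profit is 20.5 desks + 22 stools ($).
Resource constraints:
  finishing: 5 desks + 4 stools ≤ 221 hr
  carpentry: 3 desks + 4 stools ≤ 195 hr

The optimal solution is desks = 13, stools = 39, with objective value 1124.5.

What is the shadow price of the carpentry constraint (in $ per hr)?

3.5

At the optimum: finishing uses 221 of 221 (binding); carpentry uses 195 of 195 (binding).
From A_Bᵀ y = c: 5·y_finishing + 3·y_carpentry = 20.5; 4·y_finishing + 4·y_carpentry = 22.
→ y_finishing = 2 and y_carpentry = 3.5.
Shadow price of carpentry = 3.5.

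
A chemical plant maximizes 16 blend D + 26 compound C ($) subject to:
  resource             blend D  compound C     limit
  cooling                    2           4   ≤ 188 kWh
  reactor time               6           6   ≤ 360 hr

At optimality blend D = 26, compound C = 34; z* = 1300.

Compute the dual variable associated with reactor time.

At the optimum: cooling uses 188 of 188 (binding); reactor time uses 360 of 360 (binding).
Dual feasibility on the basic columns requires 2·y_cooling + 6·y_reactor time = 16, 4·y_cooling + 6·y_reactor time = 26.
Solving: y_cooling = 5, y_reactor time = 1.
Shadow price of reactor time = 1.

1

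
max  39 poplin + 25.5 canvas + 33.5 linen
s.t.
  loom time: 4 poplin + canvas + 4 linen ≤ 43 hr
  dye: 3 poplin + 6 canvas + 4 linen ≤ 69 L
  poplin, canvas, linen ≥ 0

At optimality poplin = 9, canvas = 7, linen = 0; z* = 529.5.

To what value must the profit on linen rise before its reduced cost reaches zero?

Check each constraint at x*: loom time 43/43 (tight); dye 69/69 (tight).
Dual feasibility on the basic columns requires 4·y_loom time + 3·y_dye = 39, 1·y_loom time + 6·y_dye = 25.5.
This yields shadow prices y_loom time = 7.5, y_dye = 3.
linen enters the basis when its profit ≥ yᵀa₃ = 7.5·4 + 3·4 = 42.

42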